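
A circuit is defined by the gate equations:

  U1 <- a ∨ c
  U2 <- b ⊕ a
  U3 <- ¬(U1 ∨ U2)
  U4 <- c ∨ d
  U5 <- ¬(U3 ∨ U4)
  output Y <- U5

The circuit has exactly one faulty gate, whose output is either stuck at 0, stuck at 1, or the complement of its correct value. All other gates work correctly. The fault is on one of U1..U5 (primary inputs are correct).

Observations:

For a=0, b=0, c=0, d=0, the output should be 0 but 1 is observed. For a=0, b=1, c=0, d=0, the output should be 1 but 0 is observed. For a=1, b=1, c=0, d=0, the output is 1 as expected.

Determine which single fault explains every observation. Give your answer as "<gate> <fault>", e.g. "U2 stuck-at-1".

Fault-free values for test 1 (a=0, b=0, c=0, d=0): U1=0, U2=0, U3=1, U4=0, U5=0, giving Y=0. Observed 1.
Test 1: faults giving observed 1 are {U1 stuck-at-1, U1 inverted output, U2 stuck-at-1, U2 inverted output, U3 stuck-at-0, U3 inverted output, U5 stuck-at-1, U5 inverted output}.
Test 2 (a=0, b=1, c=0, d=0): fault-free U1=0, U2=1, U3=0, U4=0, U5=1 → 1; observed 0. Eliminates U1 stuck-at-1, U1 inverted output, U2 stuck-at-1, U3 stuck-at-0, U5 stuck-at-1.
Test 3 (a=1, b=1, c=0, d=0): fault-free U1=1, U2=0, U3=0, U4=0, U5=1 → 1; observed 1. Eliminates U3 inverted output, U5 inverted output.
Only U2 inverted output is consistent with every test.

U2 inverted output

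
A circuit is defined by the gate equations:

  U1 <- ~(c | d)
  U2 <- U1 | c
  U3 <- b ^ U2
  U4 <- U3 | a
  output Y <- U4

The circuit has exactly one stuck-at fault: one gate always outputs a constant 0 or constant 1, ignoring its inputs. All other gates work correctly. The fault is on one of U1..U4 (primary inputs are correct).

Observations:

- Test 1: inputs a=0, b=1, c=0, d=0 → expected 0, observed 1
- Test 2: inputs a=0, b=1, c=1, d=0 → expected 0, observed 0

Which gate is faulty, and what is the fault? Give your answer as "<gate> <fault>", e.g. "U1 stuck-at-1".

Fault-free values for test 1 (a=0, b=1, c=0, d=0): U1=1, U2=1, U3=0, U4=0, giving Y=0. Observed 1.
Test 1: faults giving observed 1 are {U1 stuck-at-0, U2 stuck-at-0, U3 stuck-at-1, U4 stuck-at-1}.
Test 2 (a=0, b=1, c=1, d=0): fault-free U1=0, U2=1, U3=0, U4=0 → 0; observed 0. Eliminates U2 stuck-at-0, U3 stuck-at-1, U4 stuck-at-1.
Only U1 stuck-at-0 is consistent with every test.

U1 stuck-at-0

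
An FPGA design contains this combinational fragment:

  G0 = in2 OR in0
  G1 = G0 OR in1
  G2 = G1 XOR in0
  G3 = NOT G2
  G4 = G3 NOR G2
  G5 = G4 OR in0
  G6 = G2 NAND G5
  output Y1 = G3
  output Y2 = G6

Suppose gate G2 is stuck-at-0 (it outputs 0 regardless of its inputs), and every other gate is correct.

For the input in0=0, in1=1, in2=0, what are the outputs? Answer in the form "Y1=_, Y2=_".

Propagate with G2 forced: G0=0, G1=1, G2=0 [stuck-at-0], G3=1, G4=0, G5=0, G6=1.
So the outputs are Y1=1, Y2=1. (Without the fault they would be Y1=0, Y2=1.)

Y1=1, Y2=1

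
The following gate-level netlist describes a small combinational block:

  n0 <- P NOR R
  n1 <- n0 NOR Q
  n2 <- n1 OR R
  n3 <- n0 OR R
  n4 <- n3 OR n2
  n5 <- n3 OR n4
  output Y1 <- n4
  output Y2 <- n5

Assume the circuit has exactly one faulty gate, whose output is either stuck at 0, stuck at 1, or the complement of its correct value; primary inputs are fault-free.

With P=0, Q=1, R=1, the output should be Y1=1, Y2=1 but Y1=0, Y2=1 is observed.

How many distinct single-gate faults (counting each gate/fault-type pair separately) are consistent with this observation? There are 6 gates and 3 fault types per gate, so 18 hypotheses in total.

2

Fault-free: n0=0, n1=0, n2=1, n3=1, n4=1, n5=1 → Y1=1, Y2=1. Observed Y1=0, Y2=1.
  n0: none of the 3 fault types match ✗
  n1: none of the 3 fault types match ✗
  n2: none of the 3 fault types match ✗
  n3: none of the 3 fault types match ✗
  n4: stuck-at-0, inverted output ✓; others ✗
  n5: none of the 3 fault types match ✗
Consistent faults: {n4 stuck-at-0, n4 inverted output} — 2 in all.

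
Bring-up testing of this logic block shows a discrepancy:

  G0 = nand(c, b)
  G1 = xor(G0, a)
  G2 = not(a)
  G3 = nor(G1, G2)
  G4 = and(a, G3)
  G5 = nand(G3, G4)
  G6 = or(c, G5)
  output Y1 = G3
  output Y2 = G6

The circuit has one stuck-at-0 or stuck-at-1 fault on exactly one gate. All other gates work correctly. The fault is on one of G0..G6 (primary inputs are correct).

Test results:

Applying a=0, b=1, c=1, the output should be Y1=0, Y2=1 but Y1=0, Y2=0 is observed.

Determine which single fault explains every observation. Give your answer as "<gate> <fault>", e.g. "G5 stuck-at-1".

Fault-free values for test 1 (a=0, b=1, c=1): G0=0, G1=0, G2=1, G3=0, G4=0, G5=1, G6=1, giving Y1=0, Y2=1. Observed Y1=0, Y2=0.
Test 1: faults giving observed Y1=0, Y2=0 are {G6 stuck-at-0}.
Only G6 stuck-at-0 is consistent with every test.

G6 stuck-at-0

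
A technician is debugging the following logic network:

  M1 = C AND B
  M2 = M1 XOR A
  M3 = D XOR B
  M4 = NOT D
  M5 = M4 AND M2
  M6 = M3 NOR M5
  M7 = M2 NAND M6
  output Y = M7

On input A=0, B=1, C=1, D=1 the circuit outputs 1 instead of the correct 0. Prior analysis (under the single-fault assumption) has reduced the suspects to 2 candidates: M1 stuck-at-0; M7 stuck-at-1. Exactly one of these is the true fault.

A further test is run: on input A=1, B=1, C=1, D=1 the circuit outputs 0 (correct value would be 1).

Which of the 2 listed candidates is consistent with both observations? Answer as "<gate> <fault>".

M1 stuck-at-0

Evaluate each candidate on input A=1, B=1, C=1, D=1:
  M1 stuck-at-0: M1=0 [stuck-at-0], M2=1, M3=0, M4=0, M5=0, M6=1, M7=0 → 0 — matches
  M7 stuck-at-1: M1=1, M2=0, M3=0, M4=0, M5=0, M6=1, M7=1 [stuck-at-1] → 1 — eliminated
Only M1 stuck-at-0 reproduces the observed 0.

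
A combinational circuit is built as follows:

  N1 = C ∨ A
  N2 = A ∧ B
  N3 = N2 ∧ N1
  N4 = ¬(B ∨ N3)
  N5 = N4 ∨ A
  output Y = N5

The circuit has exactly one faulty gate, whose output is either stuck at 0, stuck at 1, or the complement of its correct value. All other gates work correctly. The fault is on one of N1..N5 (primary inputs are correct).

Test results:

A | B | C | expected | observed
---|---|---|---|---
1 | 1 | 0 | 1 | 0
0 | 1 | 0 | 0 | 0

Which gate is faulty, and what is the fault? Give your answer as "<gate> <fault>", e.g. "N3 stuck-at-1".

N5 stuck-at-0

Fault-free values for test 1 (A=1, B=1, C=0): N1=1, N2=1, N3=1, N4=0, N5=1, giving Y=1. Observed 0.
Test 1: faults giving observed 0 are {N5 stuck-at-0, N5 inverted output}.
Test 2 (A=0, B=1, C=0): fault-free N1=0, N2=0, N3=0, N4=0, N5=0 → 0; observed 0. Eliminates N5 inverted output.
Only N5 stuck-at-0 is consistent with every test.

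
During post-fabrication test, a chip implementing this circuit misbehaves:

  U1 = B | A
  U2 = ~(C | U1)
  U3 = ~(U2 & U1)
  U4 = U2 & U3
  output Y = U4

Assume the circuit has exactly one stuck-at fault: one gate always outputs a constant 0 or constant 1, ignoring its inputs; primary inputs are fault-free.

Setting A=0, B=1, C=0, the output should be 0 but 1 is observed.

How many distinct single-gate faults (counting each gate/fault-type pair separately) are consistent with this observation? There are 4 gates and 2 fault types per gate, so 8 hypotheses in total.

2

Fault-free: U1=1, U2=0, U3=1, U4=0 → 0. Observed 1.
  U1 stuck-at-0: output 1 ✓
  U1 stuck-at-1: output 0 ✗
  U2 stuck-at-0: output 0 ✗
  U2 stuck-at-1: output 0 ✗
  U3 stuck-at-0: output 0 ✗
  U3 stuck-at-1: output 0 ✗
  U4 stuck-at-0: output 0 ✗
  U4 stuck-at-1: output 1 ✓
Consistent faults: {U1 stuck-at-0, U4 stuck-at-1} — 2 in all.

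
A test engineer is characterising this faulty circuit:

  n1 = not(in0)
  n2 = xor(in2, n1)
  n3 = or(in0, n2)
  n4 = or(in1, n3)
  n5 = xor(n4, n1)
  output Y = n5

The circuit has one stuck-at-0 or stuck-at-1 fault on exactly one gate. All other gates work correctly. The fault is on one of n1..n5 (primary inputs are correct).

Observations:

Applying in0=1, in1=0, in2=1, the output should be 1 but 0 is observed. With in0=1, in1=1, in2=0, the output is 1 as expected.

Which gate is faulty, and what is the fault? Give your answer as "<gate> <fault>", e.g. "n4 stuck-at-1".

Fault-free values for test 1 (in0=1, in1=0, in2=1): n1=0, n2=1, n3=1, n4=1, n5=1, giving Y=1. Observed 0.
Test 1: faults giving observed 0 are {n1 stuck-at-1, n3 stuck-at-0, n4 stuck-at-0, n5 stuck-at-0}.
Test 2 (in0=1, in1=1, in2=0): fault-free n1=0, n2=0, n3=1, n4=1, n5=1 → 1; observed 1. Eliminates n1 stuck-at-1, n4 stuck-at-0, n5 stuck-at-0.
Only n3 stuck-at-0 is consistent with every test.

n3 stuck-at-0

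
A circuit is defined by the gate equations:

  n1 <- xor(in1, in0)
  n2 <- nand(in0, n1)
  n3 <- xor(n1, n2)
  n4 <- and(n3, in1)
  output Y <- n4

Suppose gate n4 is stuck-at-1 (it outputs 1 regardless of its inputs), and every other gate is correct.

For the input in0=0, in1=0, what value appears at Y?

1

Propagate with n4 forced: n1=0, n2=1, n3=1, n4=1 [stuck-at-1].
So Y = 1. (Without the fault it would be 0.)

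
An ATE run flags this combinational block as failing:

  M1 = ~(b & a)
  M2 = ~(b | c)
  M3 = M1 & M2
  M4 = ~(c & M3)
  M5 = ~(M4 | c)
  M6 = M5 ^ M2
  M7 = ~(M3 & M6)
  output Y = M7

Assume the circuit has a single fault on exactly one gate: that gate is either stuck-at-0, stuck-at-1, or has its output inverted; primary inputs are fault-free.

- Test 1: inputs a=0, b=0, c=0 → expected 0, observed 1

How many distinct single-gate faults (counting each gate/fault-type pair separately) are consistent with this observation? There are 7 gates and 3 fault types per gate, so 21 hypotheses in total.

14

Fault-free: M1=1, M2=1, M3=1, M4=1, M5=0, M6=1, M7=0 → 0. Observed 1.
  M1: stuck-at-0, inverted output ✓; others ✗
  M2: stuck-at-0, inverted output ✓; others ✗
  M3: stuck-at-0, inverted output ✓; others ✗
  M4: stuck-at-0, inverted output ✓; others ✗
  M5: stuck-at-1, inverted output ✓; others ✗
  M6: stuck-at-0, inverted output ✓; others ✗
  M7: stuck-at-1, inverted output ✓; others ✗
Consistent faults: {M1 stuck-at-0, M1 inverted output, M2 stuck-at-0, M2 inverted output, M3 stuck-at-0, M3 inverted output, M4 stuck-at-0, M4 inverted output, M5 stuck-at-1, M5 inverted output, M6 stuck-at-0, M6 inverted output, M7 stuck-at-1, M7 inverted output} — 14 in all.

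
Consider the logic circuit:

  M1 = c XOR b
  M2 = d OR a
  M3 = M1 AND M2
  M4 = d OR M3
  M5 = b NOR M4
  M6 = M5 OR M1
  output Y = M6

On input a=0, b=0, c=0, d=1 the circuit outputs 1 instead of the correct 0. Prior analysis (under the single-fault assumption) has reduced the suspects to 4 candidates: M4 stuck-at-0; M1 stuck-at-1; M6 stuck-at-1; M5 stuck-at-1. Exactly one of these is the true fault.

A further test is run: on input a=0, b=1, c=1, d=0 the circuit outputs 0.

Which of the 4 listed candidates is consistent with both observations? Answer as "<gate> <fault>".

M4 stuck-at-0

Evaluate each candidate on input a=0, b=1, c=1, d=0:
  M4 stuck-at-0: M1=0, M2=0, M3=0, M4=0 [stuck-at-0], M5=0, M6=0 → 0 — matches
  M1 stuck-at-1: M1=1 [stuck-at-1], M2=0, M3=0, M4=0, M5=0, M6=1 → 1 — eliminated
  M6 stuck-at-1: M1=0, M2=0, M3=0, M4=0, M5=0, M6=1 [stuck-at-1] → 1 — eliminated
  M5 stuck-at-1: M1=0, M2=0, M3=0, M4=0, M5=1 [stuck-at-1], M6=1 → 1 — eliminated
Only M4 stuck-at-0 reproduces the observed 0.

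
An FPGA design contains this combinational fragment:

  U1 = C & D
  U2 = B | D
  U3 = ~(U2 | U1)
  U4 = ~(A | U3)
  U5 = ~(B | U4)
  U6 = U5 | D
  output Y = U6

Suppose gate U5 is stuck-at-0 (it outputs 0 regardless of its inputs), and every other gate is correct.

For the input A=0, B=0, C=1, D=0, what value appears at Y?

Propagate with U5 forced: U1=0, U2=0, U3=1, U4=0, U5=0 [stuck-at-0], U6=0.
So Y = 0. (Without the fault it would be 1.)

0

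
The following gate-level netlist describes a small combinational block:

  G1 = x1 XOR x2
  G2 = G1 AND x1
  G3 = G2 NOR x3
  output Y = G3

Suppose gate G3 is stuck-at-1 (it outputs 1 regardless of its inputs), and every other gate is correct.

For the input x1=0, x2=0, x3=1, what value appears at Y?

Propagate with G3 forced: G1=0, G2=0, G3=1 [stuck-at-1].
So Y = 1. (Without the fault it would be 0.)

1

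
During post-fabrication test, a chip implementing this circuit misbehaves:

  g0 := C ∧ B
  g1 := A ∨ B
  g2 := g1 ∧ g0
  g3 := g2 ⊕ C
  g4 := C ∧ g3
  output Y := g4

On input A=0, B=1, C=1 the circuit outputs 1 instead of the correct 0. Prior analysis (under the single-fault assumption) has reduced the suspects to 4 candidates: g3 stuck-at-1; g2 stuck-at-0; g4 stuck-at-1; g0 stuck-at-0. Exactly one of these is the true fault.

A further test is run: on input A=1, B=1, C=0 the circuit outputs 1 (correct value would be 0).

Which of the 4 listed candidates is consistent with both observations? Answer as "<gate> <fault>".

g4 stuck-at-1

Evaluate each candidate on input A=1, B=1, C=0:
  g3 stuck-at-1: g0=0, g1=1, g2=0, g3=1 [stuck-at-1], g4=0 → 0 — eliminated
  g2 stuck-at-0: g0=0, g1=1, g2=0 [stuck-at-0], g3=0, g4=0 → 0 — eliminated
  g4 stuck-at-1: g0=0, g1=1, g2=0, g3=0, g4=1 [stuck-at-1] → 1 — matches
  g0 stuck-at-0: g0=0 [stuck-at-0], g1=1, g2=0, g3=0, g4=0 → 0 — eliminated
Only g4 stuck-at-1 reproduces the observed 1.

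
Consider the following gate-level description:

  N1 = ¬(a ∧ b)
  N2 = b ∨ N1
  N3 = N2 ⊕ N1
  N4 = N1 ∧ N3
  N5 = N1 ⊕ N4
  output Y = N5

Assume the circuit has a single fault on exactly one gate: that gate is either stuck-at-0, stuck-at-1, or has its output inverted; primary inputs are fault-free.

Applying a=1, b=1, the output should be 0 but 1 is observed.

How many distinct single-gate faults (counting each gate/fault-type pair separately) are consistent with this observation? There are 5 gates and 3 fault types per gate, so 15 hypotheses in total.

6

Fault-free: N1=0, N2=1, N3=1, N4=0, N5=0 → 0. Observed 1.
  N1: stuck-at-1, inverted output ✓; others ✗
  N2: none of the 3 fault types match ✗
  N3: none of the 3 fault types match ✗
  N4: stuck-at-1, inverted output ✓; others ✗
  N5: stuck-at-1, inverted output ✓; others ✗
Consistent faults: {N1 stuck-at-1, N1 inverted output, N4 stuck-at-1, N4 inverted output, N5 stuck-at-1, N5 inverted output} — 6 in all.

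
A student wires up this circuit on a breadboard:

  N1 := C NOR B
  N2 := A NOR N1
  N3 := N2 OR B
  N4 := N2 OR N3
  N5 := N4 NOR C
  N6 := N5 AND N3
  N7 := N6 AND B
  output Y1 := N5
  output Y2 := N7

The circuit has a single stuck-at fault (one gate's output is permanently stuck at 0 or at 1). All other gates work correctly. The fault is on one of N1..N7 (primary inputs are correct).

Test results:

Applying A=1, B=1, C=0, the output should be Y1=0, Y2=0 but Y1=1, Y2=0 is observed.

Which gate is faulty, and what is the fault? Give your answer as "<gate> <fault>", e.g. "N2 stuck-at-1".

Fault-free values for test 1 (A=1, B=1, C=0): N1=0, N2=0, N3=1, N4=1, N5=0, N6=0, N7=0, giving Y1=0, Y2=0. Observed Y1=1, Y2=0.
Test 1: faults giving observed Y1=1, Y2=0 are {N3 stuck-at-0}.
Only N3 stuck-at-0 is consistent with every test.

N3 stuck-at-0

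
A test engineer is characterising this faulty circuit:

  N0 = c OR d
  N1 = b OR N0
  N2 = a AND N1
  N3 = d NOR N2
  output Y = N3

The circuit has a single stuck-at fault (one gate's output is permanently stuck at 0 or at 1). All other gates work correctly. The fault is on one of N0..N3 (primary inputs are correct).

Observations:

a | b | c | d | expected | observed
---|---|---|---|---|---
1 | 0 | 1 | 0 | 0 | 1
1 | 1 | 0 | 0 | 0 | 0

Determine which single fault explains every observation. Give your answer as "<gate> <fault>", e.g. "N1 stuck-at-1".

N0 stuck-at-0

Fault-free values for test 1 (a=1, b=0, c=1, d=0): N0=1, N1=1, N2=1, N3=0, giving Y=0. Observed 1.
Test 1: faults giving observed 1 are {N0 stuck-at-0, N1 stuck-at-0, N2 stuck-at-0, N3 stuck-at-1}.
Test 2 (a=1, b=1, c=0, d=0): fault-free N0=0, N1=1, N2=1, N3=0 → 0; observed 0. Eliminates N1 stuck-at-0, N2 stuck-at-0, N3 stuck-at-1.
Only N0 stuck-at-0 is consistent with every test.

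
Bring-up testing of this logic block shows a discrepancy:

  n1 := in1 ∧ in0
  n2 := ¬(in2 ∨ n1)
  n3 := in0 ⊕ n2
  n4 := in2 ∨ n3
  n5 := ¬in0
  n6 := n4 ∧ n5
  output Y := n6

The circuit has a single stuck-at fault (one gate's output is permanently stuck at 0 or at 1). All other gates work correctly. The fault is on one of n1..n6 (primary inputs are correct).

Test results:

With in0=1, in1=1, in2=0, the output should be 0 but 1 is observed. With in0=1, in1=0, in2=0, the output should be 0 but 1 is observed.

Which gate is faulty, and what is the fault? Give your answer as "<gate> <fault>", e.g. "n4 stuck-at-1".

n6 stuck-at-1

Fault-free values for test 1 (in0=1, in1=1, in2=0): n1=1, n2=0, n3=1, n4=1, n5=0, n6=0, giving Y=0. Observed 1.
Test 1: faults giving observed 1 are {n5 stuck-at-1, n6 stuck-at-1}.
Test 2 (in0=1, in1=0, in2=0): fault-free n1=0, n2=1, n3=0, n4=0, n5=0, n6=0 → 0; observed 1. Eliminates n5 stuck-at-1.
Only n6 stuck-at-1 is consistent with every test.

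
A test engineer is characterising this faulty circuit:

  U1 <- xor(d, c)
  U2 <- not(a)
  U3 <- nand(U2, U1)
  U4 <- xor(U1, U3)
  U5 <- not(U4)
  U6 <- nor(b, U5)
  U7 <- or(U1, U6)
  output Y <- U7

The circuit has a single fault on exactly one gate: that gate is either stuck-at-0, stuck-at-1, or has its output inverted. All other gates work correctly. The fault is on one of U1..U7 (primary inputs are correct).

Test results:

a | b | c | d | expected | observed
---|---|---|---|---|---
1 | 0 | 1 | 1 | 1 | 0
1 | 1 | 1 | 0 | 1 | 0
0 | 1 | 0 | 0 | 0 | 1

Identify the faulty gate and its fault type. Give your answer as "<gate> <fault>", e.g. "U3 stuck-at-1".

U7 inverted output

Fault-free values for test 1 (a=1, b=0, c=1, d=1): U1=0, U2=0, U3=1, U4=1, U5=0, U6=1, U7=1, giving Y=1. Observed 0.
Test 1: faults giving observed 0 are {U3 stuck-at-0, U3 inverted output, U4 stuck-at-0, U4 inverted output, U5 stuck-at-1, U5 inverted output, U6 stuck-at-0, U6 inverted output, U7 stuck-at-0, U7 inverted output}.
Test 2 (a=1, b=1, c=1, d=0): fault-free U1=1, U2=0, U3=1, U4=0, U5=1, U6=0, U7=1 → 1; observed 0. Eliminates U3 stuck-at-0, U3 inverted output, U4 stuck-at-0, U4 inverted output, U5 stuck-at-1, U5 inverted output, U6 stuck-at-0, U6 inverted output.
Test 3 (a=0, b=1, c=0, d=0): fault-free U1=0, U2=1, U3=1, U4=1, U5=0, U6=0, U7=0 → 0; observed 1. Eliminates U7 stuck-at-0.
Only U7 inverted output is consistent with every test.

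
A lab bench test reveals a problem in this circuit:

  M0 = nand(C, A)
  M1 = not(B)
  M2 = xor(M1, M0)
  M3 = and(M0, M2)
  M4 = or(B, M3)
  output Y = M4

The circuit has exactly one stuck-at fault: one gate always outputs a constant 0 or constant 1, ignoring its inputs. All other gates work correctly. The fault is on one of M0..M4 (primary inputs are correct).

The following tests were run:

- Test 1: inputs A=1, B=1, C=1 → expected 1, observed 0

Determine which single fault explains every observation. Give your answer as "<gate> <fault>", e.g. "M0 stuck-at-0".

Fault-free values for test 1 (A=1, B=1, C=1): M0=0, M1=0, M2=0, M3=0, M4=1, giving Y=1. Observed 0.
Test 1: faults giving observed 0 are {M4 stuck-at-0}.
Only M4 stuck-at-0 is consistent with every test.

M4 stuck-at-0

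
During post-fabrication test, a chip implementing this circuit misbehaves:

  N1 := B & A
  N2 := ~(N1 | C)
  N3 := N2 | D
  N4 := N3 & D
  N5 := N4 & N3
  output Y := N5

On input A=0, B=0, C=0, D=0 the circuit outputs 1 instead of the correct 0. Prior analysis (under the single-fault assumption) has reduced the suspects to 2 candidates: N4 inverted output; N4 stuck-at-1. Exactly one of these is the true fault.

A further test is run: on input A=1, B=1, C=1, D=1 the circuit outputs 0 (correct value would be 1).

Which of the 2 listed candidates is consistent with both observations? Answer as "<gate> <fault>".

Evaluate each candidate on input A=1, B=1, C=1, D=1:
  N4 inverted output: N1=1, N2=0, N3=1, N4=0 [inverted output], N5=0 → 0 — matches
  N4 stuck-at-1: N1=1, N2=0, N3=1, N4=1 [stuck-at-1], N5=1 → 1 — eliminated
Only N4 inverted output reproduces the observed 0.

N4 inverted output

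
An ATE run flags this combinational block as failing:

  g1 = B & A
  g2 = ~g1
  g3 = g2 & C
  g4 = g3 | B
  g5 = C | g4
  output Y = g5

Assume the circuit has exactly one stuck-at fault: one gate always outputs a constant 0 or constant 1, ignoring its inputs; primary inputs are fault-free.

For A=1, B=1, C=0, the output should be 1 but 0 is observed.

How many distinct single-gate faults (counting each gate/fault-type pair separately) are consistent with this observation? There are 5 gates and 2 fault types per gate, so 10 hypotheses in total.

Fault-free: g1=1, g2=0, g3=0, g4=1, g5=1 → 1. Observed 0.
  g1 stuck-at-0: output 1 ✗
  g1 stuck-at-1: output 1 ✗
  g2 stuck-at-0: output 1 ✗
  g2 stuck-at-1: output 1 ✗
  g3 stuck-at-0: output 1 ✗
  g3 stuck-at-1: output 1 ✗
  g4 stuck-at-0: output 0 ✓
  g4 stuck-at-1: output 1 ✗
  g5 stuck-at-0: output 0 ✓
  g5 stuck-at-1: output 1 ✗
Consistent faults: {g4 stuck-at-0, g5 stuck-at-0} — 2 in all.

2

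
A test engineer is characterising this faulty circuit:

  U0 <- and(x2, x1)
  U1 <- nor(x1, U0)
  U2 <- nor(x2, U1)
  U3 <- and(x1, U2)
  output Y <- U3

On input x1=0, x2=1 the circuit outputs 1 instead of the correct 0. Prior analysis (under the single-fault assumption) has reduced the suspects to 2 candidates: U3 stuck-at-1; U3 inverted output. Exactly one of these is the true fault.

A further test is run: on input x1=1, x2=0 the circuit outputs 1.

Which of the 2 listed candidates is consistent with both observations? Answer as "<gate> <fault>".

U3 stuck-at-1

Evaluate each candidate on input x1=1, x2=0:
  U3 stuck-at-1: U0=0, U1=0, U2=1, U3=1 [stuck-at-1] → 1 — matches
  U3 inverted output: U0=0, U1=0, U2=1, U3=0 [inverted output] → 0 — eliminated
Only U3 stuck-at-1 reproduces the observed 1.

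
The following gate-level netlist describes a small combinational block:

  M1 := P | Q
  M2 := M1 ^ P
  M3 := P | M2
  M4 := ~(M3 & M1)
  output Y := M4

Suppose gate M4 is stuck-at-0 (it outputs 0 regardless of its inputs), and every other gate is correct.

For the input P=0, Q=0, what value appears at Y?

0

Propagate with M4 forced: M1=0, M2=0, M3=0, M4=0 [stuck-at-0].
So Y = 0. (Without the fault it would be 1.)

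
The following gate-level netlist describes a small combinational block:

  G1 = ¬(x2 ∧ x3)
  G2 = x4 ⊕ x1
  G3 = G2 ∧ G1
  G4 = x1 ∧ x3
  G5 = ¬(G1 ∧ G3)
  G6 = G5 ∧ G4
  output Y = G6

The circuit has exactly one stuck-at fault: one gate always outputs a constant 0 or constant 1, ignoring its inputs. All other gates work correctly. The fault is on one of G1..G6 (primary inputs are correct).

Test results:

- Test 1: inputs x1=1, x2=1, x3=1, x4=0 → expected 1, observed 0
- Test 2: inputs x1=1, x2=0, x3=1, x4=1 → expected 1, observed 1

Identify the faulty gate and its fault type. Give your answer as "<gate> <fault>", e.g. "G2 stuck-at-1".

Fault-free values for test 1 (x1=1, x2=1, x3=1, x4=0): G1=0, G2=1, G3=0, G4=1, G5=1, G6=1, giving Y=1. Observed 0.
Test 1: faults giving observed 0 are {G1 stuck-at-1, G4 stuck-at-0, G5 stuck-at-0, G6 stuck-at-0}.
Test 2 (x1=1, x2=0, x3=1, x4=1): fault-free G1=1, G2=0, G3=0, G4=1, G5=1, G6=1 → 1; observed 1. Eliminates G4 stuck-at-0, G5 stuck-at-0, G6 stuck-at-0.
Only G1 stuck-at-1 is consistent with every test.

G1 stuck-at-1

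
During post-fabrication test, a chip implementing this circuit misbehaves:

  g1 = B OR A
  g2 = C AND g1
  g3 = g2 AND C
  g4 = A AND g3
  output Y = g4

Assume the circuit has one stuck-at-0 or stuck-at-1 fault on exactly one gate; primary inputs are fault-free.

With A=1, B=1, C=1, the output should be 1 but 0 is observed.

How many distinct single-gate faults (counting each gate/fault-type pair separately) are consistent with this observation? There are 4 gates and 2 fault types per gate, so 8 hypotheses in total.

4

Fault-free: g1=1, g2=1, g3=1, g4=1 → 1. Observed 0.
  g1 stuck-at-0: output 0 ✓
  g1 stuck-at-1: output 1 ✗
  g2 stuck-at-0: output 0 ✓
  g2 stuck-at-1: output 1 ✗
  g3 stuck-at-0: output 0 ✓
  g3 stuck-at-1: output 1 ✗
  g4 stuck-at-0: output 0 ✓
  g4 stuck-at-1: output 1 ✗
Consistent faults: {g1 stuck-at-0, g2 stuck-at-0, g3 stuck-at-0, g4 stuck-at-0} — 4 in all.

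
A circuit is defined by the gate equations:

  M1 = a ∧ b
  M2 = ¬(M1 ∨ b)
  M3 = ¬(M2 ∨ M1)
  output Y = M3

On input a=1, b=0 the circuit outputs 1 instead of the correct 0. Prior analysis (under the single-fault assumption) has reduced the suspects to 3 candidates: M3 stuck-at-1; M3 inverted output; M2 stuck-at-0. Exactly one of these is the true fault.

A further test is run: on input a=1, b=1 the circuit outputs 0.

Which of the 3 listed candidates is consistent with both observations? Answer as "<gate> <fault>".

M2 stuck-at-0

Evaluate each candidate on input a=1, b=1:
  M3 stuck-at-1: M1=1, M2=0, M3=1 [stuck-at-1] → 1 — eliminated
  M3 inverted output: M1=1, M2=0, M3=1 [inverted output] → 1 — eliminated
  M2 stuck-at-0: M1=1, M2=0 [stuck-at-0], M3=0 → 0 — matches
Only M2 stuck-at-0 reproduces the observed 0.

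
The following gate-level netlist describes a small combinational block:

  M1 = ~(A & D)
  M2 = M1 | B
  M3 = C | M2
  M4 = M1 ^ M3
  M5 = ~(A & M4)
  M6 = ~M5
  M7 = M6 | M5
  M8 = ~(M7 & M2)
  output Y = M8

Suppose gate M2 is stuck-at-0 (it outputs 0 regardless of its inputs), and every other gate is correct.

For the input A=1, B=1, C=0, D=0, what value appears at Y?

1

Propagate with M2 forced: M1=1, M2=0 [stuck-at-0], M3=0, M4=1, M5=0, M6=1, M7=1, M8=1.
So Y = 1. (Without the fault it would be 0.)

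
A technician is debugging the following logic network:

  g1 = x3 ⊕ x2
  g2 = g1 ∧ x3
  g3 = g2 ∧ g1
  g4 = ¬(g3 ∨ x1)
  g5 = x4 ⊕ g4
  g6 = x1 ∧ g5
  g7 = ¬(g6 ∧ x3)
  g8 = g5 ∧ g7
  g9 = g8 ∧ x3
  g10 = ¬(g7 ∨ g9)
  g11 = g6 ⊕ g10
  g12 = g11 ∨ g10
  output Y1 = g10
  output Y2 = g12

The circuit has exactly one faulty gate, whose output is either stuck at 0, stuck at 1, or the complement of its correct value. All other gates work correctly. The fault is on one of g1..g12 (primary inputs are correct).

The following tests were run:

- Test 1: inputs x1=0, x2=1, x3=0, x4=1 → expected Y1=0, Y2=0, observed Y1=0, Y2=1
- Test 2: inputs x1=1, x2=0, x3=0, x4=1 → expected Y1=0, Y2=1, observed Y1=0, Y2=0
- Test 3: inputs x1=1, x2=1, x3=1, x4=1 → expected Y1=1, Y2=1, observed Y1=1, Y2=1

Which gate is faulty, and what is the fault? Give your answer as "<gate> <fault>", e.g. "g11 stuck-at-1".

Fault-free values for test 1 (x1=0, x2=1, x3=0, x4=1): g1=1, g2=0, g3=0, g4=1, g5=0, g6=0, g7=1, g8=0, g9=0, g10=0, g11=0, g12=0, giving Y1=0, Y2=0. Observed Y1=0, Y2=1.
Test 1: faults giving observed Y1=0, Y2=1 are {g6 stuck-at-1, g6 inverted output, g11 stuck-at-1, g11 inverted output, g12 stuck-at-1, g12 inverted output}.
Test 2 (x1=1, x2=0, x3=0, x4=1): fault-free g1=0, g2=0, g3=0, g4=0, g5=1, g6=1, g7=1, g8=1, g9=0, g10=0, g11=1, g12=1 → Y1=0, Y2=1; observed Y1=0, Y2=0. Eliminates g6 stuck-at-1, g11 stuck-at-1, g12 stuck-at-1.
Test 3 (x1=1, x2=1, x3=1, x4=1): fault-free g1=0, g2=0, g3=0, g4=0, g5=1, g6=1, g7=0, g8=0, g9=0, g10=1, g11=0, g12=1 → Y1=1, Y2=1; observed Y1=1, Y2=1. Eliminates g6 inverted output, g12 inverted output.
Only g11 inverted output is consistent with every test.

g11 inverted output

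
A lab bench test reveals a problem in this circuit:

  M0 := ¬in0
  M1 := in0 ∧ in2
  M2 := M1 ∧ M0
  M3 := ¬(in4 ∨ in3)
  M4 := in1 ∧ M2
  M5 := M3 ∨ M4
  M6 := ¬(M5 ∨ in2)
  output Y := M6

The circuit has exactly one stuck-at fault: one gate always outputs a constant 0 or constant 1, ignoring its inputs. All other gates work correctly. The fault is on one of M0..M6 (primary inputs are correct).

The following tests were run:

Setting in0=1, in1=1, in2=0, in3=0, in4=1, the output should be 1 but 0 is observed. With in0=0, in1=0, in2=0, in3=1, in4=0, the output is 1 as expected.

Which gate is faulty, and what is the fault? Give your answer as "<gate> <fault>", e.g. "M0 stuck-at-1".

M2 stuck-at-1

Fault-free values for test 1 (in0=1, in1=1, in2=0, in3=0, in4=1): M0=0, M1=0, M2=0, M3=0, M4=0, M5=0, M6=1, giving Y=1. Observed 0.
Test 1: faults giving observed 0 are {M2 stuck-at-1, M3 stuck-at-1, M4 stuck-at-1, M5 stuck-at-1, M6 stuck-at-0}.
Test 2 (in0=0, in1=0, in2=0, in3=1, in4=0): fault-free M0=1, M1=0, M2=0, M3=0, M4=0, M5=0, M6=1 → 1; observed 1. Eliminates M3 stuck-at-1, M4 stuck-at-1, M5 stuck-at-1, M6 stuck-at-0.
Only M2 stuck-at-1 is consistent with every test.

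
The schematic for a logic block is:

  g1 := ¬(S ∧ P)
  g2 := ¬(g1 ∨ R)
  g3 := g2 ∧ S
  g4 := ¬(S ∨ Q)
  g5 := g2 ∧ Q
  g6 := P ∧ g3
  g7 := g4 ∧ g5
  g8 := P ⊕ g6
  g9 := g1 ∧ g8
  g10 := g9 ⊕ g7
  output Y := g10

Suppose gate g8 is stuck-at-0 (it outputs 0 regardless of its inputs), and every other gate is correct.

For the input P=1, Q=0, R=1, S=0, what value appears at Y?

0

Propagate with g8 forced: g1=1, g2=0, g3=0, g4=1, g5=0, g6=0, g7=0, g8=0 [stuck-at-0], g9=0, g10=0.
So Y = 0. (Without the fault it would be 1.)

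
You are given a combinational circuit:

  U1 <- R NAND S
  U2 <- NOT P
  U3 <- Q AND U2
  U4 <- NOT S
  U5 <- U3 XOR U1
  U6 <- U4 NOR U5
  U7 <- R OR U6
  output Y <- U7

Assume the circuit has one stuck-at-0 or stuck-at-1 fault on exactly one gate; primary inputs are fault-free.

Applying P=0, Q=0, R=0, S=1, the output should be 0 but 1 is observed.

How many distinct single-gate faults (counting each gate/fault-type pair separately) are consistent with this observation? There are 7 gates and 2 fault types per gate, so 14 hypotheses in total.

5

Fault-free: U1=1, U2=1, U3=0, U4=0, U5=1, U6=0, U7=0 → 0. Observed 1.
  U1 stuck-at-0: output 1 ✓
  U1 stuck-at-1: output 0 ✗
  U2 stuck-at-0: output 0 ✗
  U2 stuck-at-1: output 0 ✗
  U3 stuck-at-0: output 0 ✗
  U3 stuck-at-1: output 1 ✓
  U4 stuck-at-0: output 0 ✗
  U4 stuck-at-1: output 0 ✗
  U5 stuck-at-0: output 1 ✓
  U5 stuck-at-1: output 0 ✗
  U6 stuck-at-0: output 0 ✗
  U6 stuck-at-1: output 1 ✓
  U7 stuck-at-0: output 0 ✗
  U7 stuck-at-1: output 1 ✓
Consistent faults: {U1 stuck-at-0, U3 stuck-at-1, U5 stuck-at-0, U6 stuck-at-1, U7 stuck-at-1} — 5 in all.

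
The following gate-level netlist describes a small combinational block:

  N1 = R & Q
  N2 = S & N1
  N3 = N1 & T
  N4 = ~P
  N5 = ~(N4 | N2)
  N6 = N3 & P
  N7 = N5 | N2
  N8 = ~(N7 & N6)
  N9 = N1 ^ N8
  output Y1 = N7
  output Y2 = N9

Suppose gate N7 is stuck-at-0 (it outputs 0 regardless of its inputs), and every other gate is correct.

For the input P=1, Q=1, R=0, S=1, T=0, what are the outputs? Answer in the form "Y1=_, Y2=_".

Y1=0, Y2=1

Propagate with N7 forced: N1=0, N2=0, N3=0, N4=0, N5=1, N6=0, N7=0 [stuck-at-0], N8=1, N9=1.
So the outputs are Y1=0, Y2=1. (Without the fault they would be Y1=1, Y2=1.)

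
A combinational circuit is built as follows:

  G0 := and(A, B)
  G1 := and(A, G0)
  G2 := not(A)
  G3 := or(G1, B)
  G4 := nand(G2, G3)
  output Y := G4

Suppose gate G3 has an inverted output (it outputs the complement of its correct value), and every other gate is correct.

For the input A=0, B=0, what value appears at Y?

0

Propagate with G3 forced: G0=0, G1=0, G2=1, G3=1 [inverted output], G4=0.
So Y = 0. (Without the fault it would be 1.)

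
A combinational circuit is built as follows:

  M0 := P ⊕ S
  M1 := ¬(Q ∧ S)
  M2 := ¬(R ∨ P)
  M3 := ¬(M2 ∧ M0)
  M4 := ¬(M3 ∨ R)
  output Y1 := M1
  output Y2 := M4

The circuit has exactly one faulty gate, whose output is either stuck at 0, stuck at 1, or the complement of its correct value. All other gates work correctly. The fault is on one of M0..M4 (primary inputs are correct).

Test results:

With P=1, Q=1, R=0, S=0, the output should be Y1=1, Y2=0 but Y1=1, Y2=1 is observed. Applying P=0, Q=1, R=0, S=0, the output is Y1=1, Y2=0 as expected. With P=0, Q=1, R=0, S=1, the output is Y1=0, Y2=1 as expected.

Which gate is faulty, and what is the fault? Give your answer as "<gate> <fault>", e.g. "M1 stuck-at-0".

Fault-free values for test 1 (P=1, Q=1, R=0, S=0): M0=1, M1=1, M2=0, M3=1, M4=0, giving Y1=1, Y2=0. Observed Y1=1, Y2=1.
Test 1: faults giving observed Y1=1, Y2=1 are {M2 stuck-at-1, M2 inverted output, M3 stuck-at-0, M3 inverted output, M4 stuck-at-1, M4 inverted output}.
Test 2 (P=0, Q=1, R=0, S=0): fault-free M0=0, M1=1, M2=1, M3=1, M4=0 → Y1=1, Y2=0; observed Y1=1, Y2=0. Eliminates M3 stuck-at-0, M3 inverted output, M4 stuck-at-1, M4 inverted output.
Test 3 (P=0, Q=1, R=0, S=1): fault-free M0=1, M1=0, M2=1, M3=0, M4=1 → Y1=0, Y2=1; observed Y1=0, Y2=1. Eliminates M2 inverted output.
Only M2 stuck-at-1 is consistent with every test.

M2 stuck-at-1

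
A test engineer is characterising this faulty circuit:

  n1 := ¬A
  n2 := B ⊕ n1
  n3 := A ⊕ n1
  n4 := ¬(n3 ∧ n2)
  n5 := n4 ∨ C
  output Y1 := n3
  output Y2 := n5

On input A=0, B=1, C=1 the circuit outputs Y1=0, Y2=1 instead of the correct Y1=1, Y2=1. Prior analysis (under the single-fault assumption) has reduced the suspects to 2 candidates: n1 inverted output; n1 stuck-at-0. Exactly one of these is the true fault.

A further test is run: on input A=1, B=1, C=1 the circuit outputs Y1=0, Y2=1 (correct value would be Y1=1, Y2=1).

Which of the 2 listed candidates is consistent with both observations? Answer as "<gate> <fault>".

n1 inverted output

Evaluate each candidate on input A=1, B=1, C=1:
  n1 inverted output: n1=1 [inverted output], n2=0, n3=0, n4=1, n5=1 → Y1=0, Y2=1 — matches
  n1 stuck-at-0: n1=0 [stuck-at-0], n2=1, n3=1, n4=0, n5=1 → Y1=1, Y2=1 — eliminated
Only n1 inverted output reproduces the observed Y1=0, Y2=1.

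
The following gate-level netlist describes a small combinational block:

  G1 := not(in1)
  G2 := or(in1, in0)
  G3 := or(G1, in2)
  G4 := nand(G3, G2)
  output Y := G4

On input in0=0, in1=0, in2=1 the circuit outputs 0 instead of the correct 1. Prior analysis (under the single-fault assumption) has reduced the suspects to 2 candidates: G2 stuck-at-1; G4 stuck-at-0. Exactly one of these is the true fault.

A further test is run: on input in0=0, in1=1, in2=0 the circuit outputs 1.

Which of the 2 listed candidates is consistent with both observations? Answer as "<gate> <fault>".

Evaluate each candidate on input in0=0, in1=1, in2=0:
  G2 stuck-at-1: G1=0, G2=1 [stuck-at-1], G3=0, G4=1 → 1 — matches
  G4 stuck-at-0: G1=0, G2=1, G3=0, G4=0 [stuck-at-0] → 0 — eliminated
Only G2 stuck-at-1 reproduces the observed 1.

G2 stuck-at-1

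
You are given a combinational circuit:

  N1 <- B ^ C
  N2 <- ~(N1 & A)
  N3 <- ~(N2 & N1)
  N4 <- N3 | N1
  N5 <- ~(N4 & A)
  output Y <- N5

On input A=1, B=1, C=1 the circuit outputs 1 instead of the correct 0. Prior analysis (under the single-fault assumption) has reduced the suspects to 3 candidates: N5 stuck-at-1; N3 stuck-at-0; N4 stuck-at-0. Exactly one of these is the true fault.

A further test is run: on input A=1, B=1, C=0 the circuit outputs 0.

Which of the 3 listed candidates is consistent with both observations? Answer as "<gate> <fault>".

N3 stuck-at-0

Evaluate each candidate on input A=1, B=1, C=0:
  N5 stuck-at-1: N1=1, N2=0, N3=1, N4=1, N5=1 [stuck-at-1] → 1 — eliminated
  N3 stuck-at-0: N1=1, N2=0, N3=0 [stuck-at-0], N4=1, N5=0 → 0 — matches
  N4 stuck-at-0: N1=1, N2=0, N3=1, N4=0 [stuck-at-0], N5=1 → 1 — eliminated
Only N3 stuck-at-0 reproduces the observed 0.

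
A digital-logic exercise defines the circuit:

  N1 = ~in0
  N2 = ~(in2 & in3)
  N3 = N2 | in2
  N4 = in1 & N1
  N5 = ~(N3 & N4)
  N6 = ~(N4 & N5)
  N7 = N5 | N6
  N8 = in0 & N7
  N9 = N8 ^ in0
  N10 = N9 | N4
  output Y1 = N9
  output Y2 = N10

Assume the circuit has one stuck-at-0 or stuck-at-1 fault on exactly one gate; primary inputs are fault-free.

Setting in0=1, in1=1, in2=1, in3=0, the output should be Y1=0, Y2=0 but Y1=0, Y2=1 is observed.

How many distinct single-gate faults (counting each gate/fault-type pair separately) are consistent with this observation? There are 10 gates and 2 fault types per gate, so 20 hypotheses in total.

Fault-free: N1=0, N2=1, N3=1, N4=0, N5=1, N6=1, N7=1, N8=1, N9=0, N10=0 → Y1=0, Y2=0. Observed Y1=0, Y2=1.
  N1: stuck-at-1 ✓; others ✗
  N2: none of the 2 fault types match ✗
  N3: none of the 2 fault types match ✗
  N4: stuck-at-1 ✓; others ✗
  N5: none of the 2 fault types match ✗
  N6: none of the 2 fault types match ✗
  N7: none of the 2 fault types match ✗
  N8: none of the 2 fault types match ✗
  N9: none of the 2 fault types match ✗
  N10: stuck-at-1 ✓; others ✗
Consistent faults: {N1 stuck-at-1, N4 stuck-at-1, N10 stuck-at-1} — 3 in all.

3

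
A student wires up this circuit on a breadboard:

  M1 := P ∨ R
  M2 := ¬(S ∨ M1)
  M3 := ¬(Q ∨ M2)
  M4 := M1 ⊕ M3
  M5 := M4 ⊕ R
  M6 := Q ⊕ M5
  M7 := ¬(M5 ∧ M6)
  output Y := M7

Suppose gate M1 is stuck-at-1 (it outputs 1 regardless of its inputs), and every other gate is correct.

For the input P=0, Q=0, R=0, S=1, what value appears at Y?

1

Propagate with M1 forced: M1=1 [stuck-at-1], M2=0, M3=1, M4=0, M5=0, M6=0, M7=1.
So Y = 1. (Without the fault it would be 0.)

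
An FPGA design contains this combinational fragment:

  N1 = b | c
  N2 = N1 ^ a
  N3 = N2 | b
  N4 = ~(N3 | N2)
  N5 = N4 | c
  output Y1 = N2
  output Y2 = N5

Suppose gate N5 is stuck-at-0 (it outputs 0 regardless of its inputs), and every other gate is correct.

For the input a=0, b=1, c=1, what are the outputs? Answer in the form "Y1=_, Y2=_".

Y1=1, Y2=0

Propagate with N5 forced: N1=1, N2=1, N3=1, N4=0, N5=0 [stuck-at-0].
So the outputs are Y1=1, Y2=0. (Without the fault they would be Y1=1, Y2=1.)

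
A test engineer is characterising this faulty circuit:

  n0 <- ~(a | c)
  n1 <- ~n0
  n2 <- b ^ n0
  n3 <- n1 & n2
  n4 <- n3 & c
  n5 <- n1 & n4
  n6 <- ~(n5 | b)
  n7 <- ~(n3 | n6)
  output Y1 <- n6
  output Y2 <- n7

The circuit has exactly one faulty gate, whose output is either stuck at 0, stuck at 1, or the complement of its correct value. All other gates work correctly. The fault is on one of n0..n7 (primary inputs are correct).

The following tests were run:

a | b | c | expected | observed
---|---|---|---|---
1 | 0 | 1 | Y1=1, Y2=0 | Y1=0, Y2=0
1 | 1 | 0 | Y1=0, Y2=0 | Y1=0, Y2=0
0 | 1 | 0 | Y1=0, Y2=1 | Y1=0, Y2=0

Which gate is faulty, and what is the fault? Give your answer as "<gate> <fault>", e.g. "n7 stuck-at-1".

Fault-free values for test 1 (a=1, b=0, c=1): n0=0, n1=1, n2=0, n3=0, n4=0, n5=0, n6=1, n7=0, giving Y1=1, Y2=0. Observed Y1=0, Y2=0.
Test 1: faults giving observed Y1=0, Y2=0 are {n2 stuck-at-1, n2 inverted output, n3 stuck-at-1, n3 inverted output}.
Test 2 (a=1, b=1, c=0): fault-free n0=0, n1=1, n2=1, n3=1, n4=0, n5=0, n6=0, n7=0 → Y1=0, Y2=0; observed Y1=0, Y2=0. Eliminates n2 inverted output, n3 inverted output.
Test 3 (a=0, b=1, c=0): fault-free n0=1, n1=0, n2=0, n3=0, n4=0, n5=0, n6=0, n7=1 → Y1=0, Y2=1; observed Y1=0, Y2=0. Eliminates n2 stuck-at-1.
Only n3 stuck-at-1 is consistent with every test.

n3 stuck-at-1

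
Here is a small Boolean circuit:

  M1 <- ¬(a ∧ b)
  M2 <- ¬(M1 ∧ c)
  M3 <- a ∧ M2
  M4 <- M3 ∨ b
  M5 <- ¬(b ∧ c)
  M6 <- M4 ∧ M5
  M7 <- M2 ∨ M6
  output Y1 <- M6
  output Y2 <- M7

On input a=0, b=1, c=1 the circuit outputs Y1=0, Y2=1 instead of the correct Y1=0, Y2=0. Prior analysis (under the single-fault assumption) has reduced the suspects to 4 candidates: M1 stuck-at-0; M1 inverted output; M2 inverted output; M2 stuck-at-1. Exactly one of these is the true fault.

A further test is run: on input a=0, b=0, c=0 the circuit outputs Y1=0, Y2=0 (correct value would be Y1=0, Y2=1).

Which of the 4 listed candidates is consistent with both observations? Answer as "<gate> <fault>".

M2 inverted output

Evaluate each candidate on input a=0, b=0, c=0:
  M1 stuck-at-0: M1=0 [stuck-at-0], M2=1, M3=0, M4=0, M5=1, M6=0, M7=1 → Y1=0, Y2=1 — eliminated
  M1 inverted output: M1=0 [inverted output], M2=1, M3=0, M4=0, M5=1, M6=0, M7=1 → Y1=0, Y2=1 — eliminated
  M2 inverted output: M1=1, M2=0 [inverted output], M3=0, M4=0, M5=1, M6=0, M7=0 → Y1=0, Y2=0 — matches
  M2 stuck-at-1: M1=1, M2=1 [stuck-at-1], M3=0, M4=0, M5=1, M6=0, M7=1 → Y1=0, Y2=1 — eliminated
Only M2 inverted output reproduces the observed Y1=0, Y2=0.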